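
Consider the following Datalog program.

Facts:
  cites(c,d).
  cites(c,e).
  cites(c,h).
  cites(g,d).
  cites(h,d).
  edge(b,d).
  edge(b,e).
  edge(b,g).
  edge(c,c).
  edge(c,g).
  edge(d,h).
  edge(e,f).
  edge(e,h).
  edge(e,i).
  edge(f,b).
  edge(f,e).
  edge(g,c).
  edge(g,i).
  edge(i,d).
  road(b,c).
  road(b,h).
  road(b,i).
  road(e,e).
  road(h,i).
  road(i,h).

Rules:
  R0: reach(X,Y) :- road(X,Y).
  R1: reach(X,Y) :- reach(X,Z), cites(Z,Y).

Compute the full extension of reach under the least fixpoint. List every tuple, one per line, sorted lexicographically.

round 1: derive reach(b,c) via R0 from road(b,c)
round 1: derive reach(b,h) via R0 from road(b,h)
round 1: derive reach(b,i) via R0 from road(b,i)
round 1: derive reach(e,e) via R0 from road(e,e)
round 1: derive reach(h,i) via R0 from road(h,i)
round 1: derive reach(i,h) via R0 from road(i,h)
round 2: derive reach(b,d) via R1 from reach(b,c), cites(c,d)
round 2: derive reach(b,e) via R1 from reach(b,c), cites(c,e)
round 2: derive reach(i,d) via R1 from reach(i,h), cites(h,d)

reach(b,c)
reach(b,d)
reach(b,e)
reach(b,h)
reach(b,i)
reach(e,e)
reach(h,i)
reach(i,d)
reach(i,h)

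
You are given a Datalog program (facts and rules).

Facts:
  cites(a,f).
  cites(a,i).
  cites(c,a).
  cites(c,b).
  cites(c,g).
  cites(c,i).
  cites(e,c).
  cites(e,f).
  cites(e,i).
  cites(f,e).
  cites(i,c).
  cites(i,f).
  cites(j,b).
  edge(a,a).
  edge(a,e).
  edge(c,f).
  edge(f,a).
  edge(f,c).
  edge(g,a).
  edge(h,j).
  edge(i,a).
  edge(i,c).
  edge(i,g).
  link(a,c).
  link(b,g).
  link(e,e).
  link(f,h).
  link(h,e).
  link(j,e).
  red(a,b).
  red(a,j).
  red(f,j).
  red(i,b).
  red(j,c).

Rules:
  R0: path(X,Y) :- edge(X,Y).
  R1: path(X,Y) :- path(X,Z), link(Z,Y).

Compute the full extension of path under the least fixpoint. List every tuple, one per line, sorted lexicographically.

path(a,a)
path(a,c)
path(a,e)
path(c,e)
path(c,f)
path(c,h)
path(f,a)
path(f,c)
path(g,a)
path(g,c)
path(h,e)
path(h,j)
path(i,a)
path(i,c)
path(i,g)

round 1: derive path(a,a) via R0 from edge(a,a)
round 1: derive path(a,e) via R0 from edge(a,e)
round 1: derive path(c,f) via R0 from edge(c,f)
round 1: derive path(f,a) via R0 from edge(f,a)
round 1: derive path(f,c) via R0 from edge(f,c)
round 1: derive path(g,a) via R0 from edge(g,a)
round 1: derive path(h,j) via R0 from edge(h,j)
round 1: derive path(i,a) via R0 from edge(i,a)
round 1: derive path(i,c) via R0 from edge(i,c)
round 1: derive path(i,g) via R0 from edge(i,g)
round 2: derive path(a,c) via R1 from path(a,a), link(a,c)
round 2: derive path(c,h) via R1 from path(c,f), link(f,h)
round 2: derive path(g,c) via R1 from path(g,a), link(a,c)
round 2: derive path(h,e) via R1 from path(h,j), link(j,e)
round 3: derive path(c,e) via R1 from path(c,h), link(h,e)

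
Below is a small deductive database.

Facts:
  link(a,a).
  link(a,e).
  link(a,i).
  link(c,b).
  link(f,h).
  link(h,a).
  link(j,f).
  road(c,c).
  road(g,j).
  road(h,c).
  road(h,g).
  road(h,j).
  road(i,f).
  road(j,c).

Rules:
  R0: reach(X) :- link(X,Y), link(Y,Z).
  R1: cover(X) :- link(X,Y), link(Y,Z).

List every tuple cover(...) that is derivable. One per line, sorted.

round 1: derive cover(a) via R1 from link(a,a), link(a,a)
round 1: derive cover(f) via R1 from link(f,h), link(h,a)
round 1: derive cover(h) via R1 from link(h,a), link(a,a)
round 1: derive cover(j) via R1 from link(j,f), link(f,h)

cover(a)
cover(f)
cover(h)
cover(j)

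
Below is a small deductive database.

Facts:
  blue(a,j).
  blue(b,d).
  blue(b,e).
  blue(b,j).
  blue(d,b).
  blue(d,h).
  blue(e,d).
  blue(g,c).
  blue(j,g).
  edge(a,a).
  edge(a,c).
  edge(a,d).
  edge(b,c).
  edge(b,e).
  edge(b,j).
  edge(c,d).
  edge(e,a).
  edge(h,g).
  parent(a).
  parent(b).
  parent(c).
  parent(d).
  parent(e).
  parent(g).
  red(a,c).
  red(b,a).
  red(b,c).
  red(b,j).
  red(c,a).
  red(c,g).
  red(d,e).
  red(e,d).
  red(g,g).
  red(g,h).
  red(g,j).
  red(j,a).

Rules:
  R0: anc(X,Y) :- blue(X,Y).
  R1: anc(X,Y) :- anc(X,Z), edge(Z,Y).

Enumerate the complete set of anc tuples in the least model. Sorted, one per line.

round 1: derive anc(a,j) via R0 from blue(a,j)
round 1: derive anc(b,d) via R0 from blue(b,d)
round 1: derive anc(b,e) via R0 from blue(b,e)
round 1: derive anc(b,j) via R0 from blue(b,j)
round 1: derive anc(d,b) via R0 from blue(d,b)
round 1: derive anc(d,h) via R0 from blue(d,h)
round 1: derive anc(e,d) via R0 from blue(e,d)
round 1: derive anc(g,c) via R0 from blue(g,c)
round 1: derive anc(j,g) via R0 from blue(j,g)
round 2: derive anc(b,a) via R1 from anc(b,e), edge(e,a)
round 2: derive anc(d,c) via R1 from anc(d,b), edge(b,c)
round 2: derive anc(d,e) via R1 from anc(d,b), edge(b,e)
round 2: derive anc(d,g) via R1 from anc(d,h), edge(h,g)
round 2: derive anc(d,j) via R1 from anc(d,b), edge(b,j)
round 2: derive anc(g,d) via R1 from anc(g,c), edge(c,d)
round 3: derive anc(b,c) via R1 from anc(b,a), edge(a,c)
round 3: derive anc(d,a) via R1 from anc(d,e), edge(e,a)
round 3: derive anc(d,d) via R1 from anc(d,c), edge(c,d)

anc(a,j)
anc(b,a)
anc(b,c)
anc(b,d)
anc(b,e)
anc(b,j)
anc(d,a)
anc(d,b)
anc(d,c)
anc(d,d)
anc(d,e)
anc(d,g)
anc(d,h)
anc(d,j)
anc(e,d)
anc(g,c)
anc(g,d)
anc(j,g)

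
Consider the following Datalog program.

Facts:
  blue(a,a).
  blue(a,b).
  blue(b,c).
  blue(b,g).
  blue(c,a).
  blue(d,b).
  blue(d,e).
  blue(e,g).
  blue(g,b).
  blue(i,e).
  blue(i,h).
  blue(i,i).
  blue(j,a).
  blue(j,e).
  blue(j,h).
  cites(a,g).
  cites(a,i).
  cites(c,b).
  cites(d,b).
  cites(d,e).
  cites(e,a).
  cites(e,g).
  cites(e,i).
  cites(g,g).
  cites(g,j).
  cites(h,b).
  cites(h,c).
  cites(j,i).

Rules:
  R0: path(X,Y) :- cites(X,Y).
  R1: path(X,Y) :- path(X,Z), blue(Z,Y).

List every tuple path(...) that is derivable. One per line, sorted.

path(a,a)
path(a,b)
path(a,c)
path(a,e)
path(a,g)
path(a,h)
path(a,i)
path(c,a)
path(c,b)
path(c,c)
path(c,g)
path(d,a)
path(d,b)
path(d,c)
path(d,e)
path(d,g)
path(e,a)
path(e,b)
path(e,c)
path(e,e)
path(e,g)
path(e,h)
path(e,i)
path(g,a)
path(g,b)
path(g,c)
path(g,e)
path(g,g)
path(g,h)
path(g,j)
path(h,a)
path(h,b)
path(h,c)
path(h,g)
path(j,a)
path(j,b)
path(j,c)
path(j,e)
path(j,g)
path(j,h)
path(j,i)

round 1: derive path(a,g) via R0 from cites(a,g)
round 1: derive path(a,i) via R0 from cites(a,i)
round 1: derive path(c,b) via R0 from cites(c,b)
round 1: derive path(d,b) via R0 from cites(d,b)
round 1: derive path(d,e) via R0 from cites(d,e)
round 1: derive path(e,a) via R0 from cites(e,a)
round 1: derive path(e,g) via R0 from cites(e,g)
round 1: derive path(e,i) via R0 from cites(e,i)
round 1: derive path(g,g) via R0 from cites(g,g)
round 1: derive path(g,j) via R0 from cites(g,j)
round 1: derive path(h,b) via R0 from cites(h,b)
round 1: derive path(h,c) via R0 from cites(h,c)
round 1: derive path(j,i) via R0 from cites(j,i)
round 2: derive path(a,b) via R1 from path(a,g), blue(g,b)
round 2: derive path(a,e) via R1 from path(a,i), blue(i,e)
round 2: derive path(a,h) via R1 from path(a,i), blue(i,h)
round 2: derive path(c,c) via R1 from path(c,b), blue(b,c)
round 2: derive path(c,g) via R1 from path(c,b), blue(b,g)
round 2: derive path(d,c) via R1 from path(d,b), blue(b,c)
round 2: derive path(d,g) via R1 from path(d,b), blue(b,g)
round 2: derive path(e,b) via R1 from path(e,a), blue(a,b)
round 2: derive path(e,e) via R1 from path(e,i), blue(i,e)
round 2: derive path(e,h) via R1 from path(e,i), blue(i,h)
round 2: derive path(g,a) via R1 from path(g,j), blue(j,a)
round 2: derive path(g,b) via R1 from path(g,g), blue(g,b)
round 2: derive path(g,e) via R1 from path(g,j), blue(j,e)
round 2: derive path(g,h) via R1 from path(g,j), blue(j,h)
round 2: derive path(h,a) via R1 from path(h,c), blue(c,a)
round 2: derive path(h,g) via R1 from path(h,b), blue(b,g)
round 2: derive path(j,e) via R1 from path(j,i), blue(i,e)
round 2: derive path(j,h) via R1 from path(j,i), blue(i,h)
round 3: derive path(a,c) via R1 from path(a,b), blue(b,c)
round 3: derive path(c,a) via R1 from path(c,c), blue(c,a)
round 3: derive path(d,a) via R1 from path(d,c), blue(c,a)
round 3: derive path(e,c) via R1 from path(e,b), blue(b,c)
round 3: derive path(g,c) via R1 from path(g,b), blue(b,c)
round 3: derive path(j,g) via R1 from path(j,e), blue(e,g)
round 4: derive path(a,a) via R1 from path(a,c), blue(c,a)
round 4: derive path(j,b) via R1 from path(j,g), blue(g,b)
round 5: derive path(j,c) via R1 from path(j,b), blue(b,c)
round 6: derive path(j,a) via R1 from path(j,c), blue(c,a)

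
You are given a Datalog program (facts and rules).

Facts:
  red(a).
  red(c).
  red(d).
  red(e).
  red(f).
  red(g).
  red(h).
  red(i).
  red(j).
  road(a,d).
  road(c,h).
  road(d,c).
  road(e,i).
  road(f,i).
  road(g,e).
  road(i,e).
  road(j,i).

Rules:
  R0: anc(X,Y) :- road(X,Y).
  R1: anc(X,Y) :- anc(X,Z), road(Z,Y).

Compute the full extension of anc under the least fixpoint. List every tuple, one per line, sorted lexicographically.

anc(a,c)
anc(a,d)
anc(a,h)
anc(c,h)
anc(d,c)
anc(d,h)
anc(e,e)
anc(e,i)
anc(f,e)
anc(f,i)
anc(g,e)
anc(g,i)
anc(i,e)
anc(i,i)
anc(j,e)
anc(j,i)

round 1: derive anc(a,d) via R0 from road(a,d)
round 1: derive anc(c,h) via R0 from road(c,h)
round 1: derive anc(d,c) via R0 from road(d,c)
round 1: derive anc(e,i) via R0 from road(e,i)
round 1: derive anc(f,i) via R0 from road(f,i)
round 1: derive anc(g,e) via R0 from road(g,e)
round 1: derive anc(i,e) via R0 from road(i,e)
round 1: derive anc(j,i) via R0 from road(j,i)
round 2: derive anc(a,c) via R1 from anc(a,d), road(d,c)
round 2: derive anc(d,h) via R1 from anc(d,c), road(c,h)
round 2: derive anc(e,e) via R1 from anc(e,i), road(i,e)
round 2: derive anc(f,e) via R1 from anc(f,i), road(i,e)
round 2: derive anc(g,i) via R1 from anc(g,e), road(e,i)
round 2: derive anc(i,i) via R1 from anc(i,e), road(e,i)
round 2: derive anc(j,e) via R1 from anc(j,i), road(i,e)
round 3: derive anc(a,h) via R1 from anc(a,c), road(c,h)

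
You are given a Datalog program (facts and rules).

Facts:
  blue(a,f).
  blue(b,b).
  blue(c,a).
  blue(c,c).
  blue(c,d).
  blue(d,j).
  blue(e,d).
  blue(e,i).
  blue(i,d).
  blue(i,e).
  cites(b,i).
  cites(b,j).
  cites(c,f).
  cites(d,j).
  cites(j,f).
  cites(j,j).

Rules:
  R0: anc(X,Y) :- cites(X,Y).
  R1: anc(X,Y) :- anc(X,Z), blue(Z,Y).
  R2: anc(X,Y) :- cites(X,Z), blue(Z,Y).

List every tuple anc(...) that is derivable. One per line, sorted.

round 1: derive anc(b,i) via R0 from cites(b,i)
round 1: derive anc(b,j) via R0 from cites(b,j)
round 1: derive anc(c,f) via R0 from cites(c,f)
round 1: derive anc(d,j) via R0 from cites(d,j)
round 1: derive anc(j,f) via R0 from cites(j,f)
round 1: derive anc(j,j) via R0 from cites(j,j)
round 1: derive anc(b,d) via R2 from cites(b,i), blue(i,d)
round 1: derive anc(b,e) via R2 from cites(b,i), blue(i,e)

anc(b,d)
anc(b,e)
anc(b,i)
anc(b,j)
anc(c,f)
anc(d,j)
anc(j,f)
anc(j,j)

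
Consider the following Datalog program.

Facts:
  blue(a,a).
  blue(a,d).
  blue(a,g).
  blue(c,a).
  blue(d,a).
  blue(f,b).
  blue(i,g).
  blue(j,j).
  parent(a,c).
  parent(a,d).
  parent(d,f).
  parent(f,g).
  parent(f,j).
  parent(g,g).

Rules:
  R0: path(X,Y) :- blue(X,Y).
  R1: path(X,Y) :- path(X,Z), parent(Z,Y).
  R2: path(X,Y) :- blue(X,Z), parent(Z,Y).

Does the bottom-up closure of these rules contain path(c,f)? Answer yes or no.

yes

round 1: derive path(a,a) via R0 from blue(a,a)
round 1: derive path(a,d) via R0 from blue(a,d)
round 1: derive path(a,g) via R0 from blue(a,g)
round 1: derive path(c,a) via R0 from blue(c,a)
round 1: derive path(d,a) via R0 from blue(d,a)
round 1: derive path(f,b) via R0 from blue(f,b)
round 1: derive path(i,g) via R0 from blue(i,g)
round 1: derive path(j,j) via R0 from blue(j,j)
round 1: derive path(a,c) via R2 from blue(a,a), parent(a,c)
round 1: derive path(a,f) via R2 from blue(a,d), parent(d,f)
round 1: derive path(c,c) via R2 from blue(c,a), parent(a,c)
round 1: derive path(c,d) via R2 from blue(c,a), parent(a,d)
round 1: derive path(d,c) via R2 from blue(d,a), parent(a,c)
round 1: derive path(d,d) via R2 from blue(d,a), parent(a,d)
round 2: derive path(a,j) via R1 from path(a,f), parent(f,j)
round 2: derive path(c,f) via R1 from path(c,d), parent(d,f)
round 2: derive path(d,f) via R1 from path(d,d), parent(d,f)
round 3: derive path(c,g) via R1 from path(c,f), parent(f,g)
round 3: derive path(c,j) via R1 from path(c,f), parent(f,j)
round 3: derive path(d,g) via R1 from path(d,f), parent(f,g)
round 3: derive path(d,j) via R1 from path(d,f), parent(f,j)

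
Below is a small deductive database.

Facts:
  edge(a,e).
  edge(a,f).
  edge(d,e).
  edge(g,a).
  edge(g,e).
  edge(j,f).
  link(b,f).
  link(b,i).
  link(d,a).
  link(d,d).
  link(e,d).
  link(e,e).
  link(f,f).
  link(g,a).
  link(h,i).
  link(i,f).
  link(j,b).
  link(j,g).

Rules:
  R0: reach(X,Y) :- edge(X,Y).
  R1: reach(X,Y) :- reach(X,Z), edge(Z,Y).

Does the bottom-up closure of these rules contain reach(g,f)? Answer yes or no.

yes

round 1: derive reach(a,e) via R0 from edge(a,e)
round 1: derive reach(a,f) via R0 from edge(a,f)
round 1: derive reach(d,e) via R0 from edge(d,e)
round 1: derive reach(g,a) via R0 from edge(g,a)
round 1: derive reach(g,e) via R0 from edge(g,e)
round 1: derive reach(j,f) via R0 from edge(j,f)
round 2: derive reach(g,f) via R1 from reach(g,a), edge(a,f)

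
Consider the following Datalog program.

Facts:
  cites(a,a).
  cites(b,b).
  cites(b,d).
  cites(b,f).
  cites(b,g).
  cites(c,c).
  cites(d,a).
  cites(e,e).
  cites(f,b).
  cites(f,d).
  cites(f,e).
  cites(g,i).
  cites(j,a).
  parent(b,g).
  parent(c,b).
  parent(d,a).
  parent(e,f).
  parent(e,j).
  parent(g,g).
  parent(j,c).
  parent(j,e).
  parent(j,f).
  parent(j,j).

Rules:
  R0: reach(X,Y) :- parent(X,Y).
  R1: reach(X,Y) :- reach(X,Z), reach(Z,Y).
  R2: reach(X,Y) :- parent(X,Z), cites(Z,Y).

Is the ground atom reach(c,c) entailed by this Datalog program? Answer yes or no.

no

round 1: derive reach(b,g) via R0 from parent(b,g)
round 1: derive reach(c,b) via R0 from parent(c,b)
round 1: derive reach(d,a) via R0 from parent(d,a)
round 1: derive reach(e,f) via R0 from parent(e,f)
round 1: derive reach(e,j) via R0 from parent(e,j)
round 1: derive reach(g,g) via R0 from parent(g,g)
round 1: derive reach(j,c) via R0 from parent(j,c)
round 1: derive reach(j,e) via R0 from parent(j,e)
round 1: derive reach(j,f) via R0 from parent(j,f)
round 1: derive reach(j,j) via R0 from parent(j,j)
round 1: derive reach(b,i) via R2 from parent(b,g), cites(g,i)
round 1: derive reach(c,d) via R2 from parent(c,b), cites(b,d)
round 1: derive reach(c,f) via R2 from parent(c,b), cites(b,f)
round 1: derive reach(c,g) via R2 from parent(c,b), cites(b,g)
round 1: derive reach(e,a) via R2 from parent(e,j), cites(j,a)
round 1: derive reach(e,b) via R2 from parent(e,f), cites(f,b)
round 1: derive reach(e,d) via R2 from parent(e,f), cites(f,d)
round 1: derive reach(e,e) via R2 from parent(e,f), cites(f,e)
round 1: derive reach(g,i) via R2 from parent(g,g), cites(g,i)
round 1: derive reach(j,a) via R2 from parent(j,j), cites(j,a)
round 1: derive reach(j,b) via R2 from parent(j,f), cites(f,b)
round 1: derive reach(j,d) via R2 from parent(j,f), cites(f,d)
round 2: derive reach(c,a) via R1 from reach(c,d), reach(d,a)
round 2: derive reach(c,i) via R1 from reach(c,b), reach(b,i)
round 2: derive reach(e,c) via R1 from reach(e,j), reach(j,c)
round 2: derive reach(e,g) via R1 from reach(e,b), reach(b,g)
round 2: derive reach(e,i) via R1 from reach(e,b), reach(b,i)
round 2: derive reach(j,g) via R1 from reach(j,b), reach(b,g)
round 2: derive reach(j,i) via R1 from reach(j,b), reach(b,i)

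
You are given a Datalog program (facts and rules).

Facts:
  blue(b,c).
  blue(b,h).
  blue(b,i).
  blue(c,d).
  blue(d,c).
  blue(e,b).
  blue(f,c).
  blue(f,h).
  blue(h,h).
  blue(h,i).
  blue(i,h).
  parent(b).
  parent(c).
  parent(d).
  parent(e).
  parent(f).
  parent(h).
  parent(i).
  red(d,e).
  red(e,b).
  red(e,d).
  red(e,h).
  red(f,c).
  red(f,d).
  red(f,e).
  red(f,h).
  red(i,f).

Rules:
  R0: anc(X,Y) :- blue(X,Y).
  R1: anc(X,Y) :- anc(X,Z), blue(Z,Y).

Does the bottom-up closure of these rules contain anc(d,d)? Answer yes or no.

round 1: derive anc(b,c) via R0 from blue(b,c)
round 1: derive anc(b,h) via R0 from blue(b,h)
round 1: derive anc(b,i) via R0 from blue(b,i)
round 1: derive anc(c,d) via R0 from blue(c,d)
round 1: derive anc(d,c) via R0 from blue(d,c)
round 1: derive anc(e,b) via R0 from blue(e,b)
round 1: derive anc(f,c) via R0 from blue(f,c)
round 1: derive anc(f,h) via R0 from blue(f,h)
round 1: derive anc(h,h) via R0 from blue(h,h)
round 1: derive anc(h,i) via R0 from blue(h,i)
round 1: derive anc(i,h) via R0 from blue(i,h)
round 2: derive anc(b,d) via R1 from anc(b,c), blue(c,d)
round 2: derive anc(c,c) via R1 from anc(c,d), blue(d,c)
round 2: derive anc(d,d) via R1 from anc(d,c), blue(c,d)
round 2: derive anc(e,c) via R1 from anc(e,b), blue(b,c)
round 2: derive anc(e,h) via R1 from anc(e,b), blue(b,h)
round 2: derive anc(e,i) via R1 from anc(e,b), blue(b,i)
round 2: derive anc(f,d) via R1 from anc(f,c), blue(c,d)
round 2: derive anc(f,i) via R1 from anc(f,h), blue(h,i)
round 2: derive anc(i,i) via R1 from anc(i,h), blue(h,i)
round 3: derive anc(e,d) via R1 from anc(e,c), blue(c,d)

yes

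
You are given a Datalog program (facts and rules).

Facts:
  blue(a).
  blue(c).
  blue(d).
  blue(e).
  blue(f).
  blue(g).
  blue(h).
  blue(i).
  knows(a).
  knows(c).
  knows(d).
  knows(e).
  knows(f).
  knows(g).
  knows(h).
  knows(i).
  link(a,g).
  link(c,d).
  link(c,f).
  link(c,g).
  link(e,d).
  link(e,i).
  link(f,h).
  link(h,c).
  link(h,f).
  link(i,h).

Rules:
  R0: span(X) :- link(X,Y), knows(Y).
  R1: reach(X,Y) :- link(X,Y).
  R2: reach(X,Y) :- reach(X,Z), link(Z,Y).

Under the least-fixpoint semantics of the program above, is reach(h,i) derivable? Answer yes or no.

round 1: derive reach(a,g) via R1 from link(a,g)
round 1: derive reach(c,d) via R1 from link(c,d)
round 1: derive reach(c,f) via R1 from link(c,f)
round 1: derive reach(c,g) via R1 from link(c,g)
round 1: derive reach(e,d) via R1 from link(e,d)
round 1: derive reach(e,i) via R1 from link(e,i)
round 1: derive reach(f,h) via R1 from link(f,h)
round 1: derive reach(h,c) via R1 from link(h,c)
round 1: derive reach(h,f) via R1 from link(h,f)
round 1: derive reach(i,h) via R1 from link(i,h)
round 2: derive reach(c,h) via R2 from reach(c,f), link(f,h)
round 2: derive reach(e,h) via R2 from reach(e,i), link(i,h)
round 2: derive reach(f,c) via R2 from reach(f,h), link(h,c)
round 2: derive reach(f,f) via R2 from reach(f,h), link(h,f)
round 2: derive reach(h,d) via R2 from reach(h,c), link(c,d)
round 2: derive reach(h,g) via R2 from reach(h,c), link(c,g)
round 2: derive reach(h,h) via R2 from reach(h,f), link(f,h)
round 2: derive reach(i,c) via R2 from reach(i,h), link(h,c)
round 2: derive reach(i,f) via R2 from reach(i,h), link(h,f)
round 3: derive reach(c,c) via R2 from reach(c,h), link(h,c)
round 3: derive reach(e,c) via R2 from reach(e,h), link(h,c)
round 3: derive reach(e,f) via R2 from reach(e,h), link(h,f)
round 3: derive reach(f,d) via R2 from reach(f,c), link(c,d)
round 3: derive reach(f,g) via R2 from reach(f,c), link(c,g)
round 3: derive reach(i,d) via R2 from reach(i,c), link(c,d)
round 3: derive reach(i,g) via R2 from reach(i,c), link(c,g)
round 4: derive reach(e,g) via R2 from reach(e,c), link(c,g)

no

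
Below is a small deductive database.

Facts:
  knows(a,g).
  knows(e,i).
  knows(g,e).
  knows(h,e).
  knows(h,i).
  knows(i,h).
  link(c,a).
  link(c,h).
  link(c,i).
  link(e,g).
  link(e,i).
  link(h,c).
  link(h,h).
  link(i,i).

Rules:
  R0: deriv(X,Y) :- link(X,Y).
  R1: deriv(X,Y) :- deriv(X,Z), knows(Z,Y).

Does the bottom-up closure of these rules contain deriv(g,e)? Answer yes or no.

round 1: derive deriv(c,a) via R0 from link(c,a)
round 1: derive deriv(c,h) via R0 from link(c,h)
round 1: derive deriv(c,i) via R0 from link(c,i)
round 1: derive deriv(e,g) via R0 from link(e,g)
round 1: derive deriv(e,i) via R0 from link(e,i)
round 1: derive deriv(h,c) via R0 from link(h,c)
round 1: derive deriv(h,h) via R0 from link(h,h)
round 1: derive deriv(i,i) via R0 from link(i,i)
round 2: derive deriv(c,e) via R1 from deriv(c,h), knows(h,e)
round 2: derive deriv(c,g) via R1 from deriv(c,a), knows(a,g)
round 2: derive deriv(e,e) via R1 from deriv(e,g), knows(g,e)
round 2: derive deriv(e,h) via R1 from deriv(e,i), knows(i,h)
round 2: derive deriv(h,e) via R1 from deriv(h,h), knows(h,e)
round 2: derive deriv(h,i) via R1 from deriv(h,h), knows(h,i)
round 2: derive deriv(i,h) via R1 from deriv(i,i), knows(i,h)
round 3: derive deriv(i,e) via R1 from deriv(i,h), knows(h,e)

no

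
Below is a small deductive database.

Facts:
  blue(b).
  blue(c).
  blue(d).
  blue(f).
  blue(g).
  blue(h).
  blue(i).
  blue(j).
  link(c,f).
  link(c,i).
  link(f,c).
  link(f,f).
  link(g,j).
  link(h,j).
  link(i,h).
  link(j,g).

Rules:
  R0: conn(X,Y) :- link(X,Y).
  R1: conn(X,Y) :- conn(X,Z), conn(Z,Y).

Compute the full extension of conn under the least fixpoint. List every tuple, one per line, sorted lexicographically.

conn(c,c)
conn(c,f)
conn(c,g)
conn(c,h)
conn(c,i)
conn(c,j)
conn(f,c)
conn(f,f)
conn(f,g)
conn(f,h)
conn(f,i)
conn(f,j)
conn(g,g)
conn(g,j)
conn(h,g)
conn(h,j)
conn(i,g)
conn(i,h)
conn(i,j)
conn(j,g)
conn(j,j)

round 1: derive conn(c,f) via R0 from link(c,f)
round 1: derive conn(c,i) via R0 from link(c,i)
round 1: derive conn(f,c) via R0 from link(f,c)
round 1: derive conn(f,f) via R0 from link(f,f)
round 1: derive conn(g,j) via R0 from link(g,j)
round 1: derive conn(h,j) via R0 from link(h,j)
round 1: derive conn(i,h) via R0 from link(i,h)
round 1: derive conn(j,g) via R0 from link(j,g)
round 2: derive conn(c,c) via R1 from conn(c,f), conn(f,c)
round 2: derive conn(c,h) via R1 from conn(c,i), conn(i,h)
round 2: derive conn(f,i) via R1 from conn(f,c), conn(c,i)
round 2: derive conn(g,g) via R1 from conn(g,j), conn(j,g)
round 2: derive conn(h,g) via R1 from conn(h,j), conn(j,g)
round 2: derive conn(i,j) via R1 from conn(i,h), conn(h,j)
round 2: derive conn(j,j) via R1 from conn(j,g), conn(g,j)
round 3: derive conn(c,g) via R1 from conn(c,h), conn(h,g)
round 3: derive conn(c,j) via R1 from conn(c,h), conn(h,j)
round 3: derive conn(f,h) via R1 from conn(f,c), conn(c,h)
round 3: derive conn(f,j) via R1 from conn(f,i), conn(i,j)
round 3: derive conn(i,g) via R1 from conn(i,h), conn(h,g)
round 4: derive conn(f,g) via R1 from conn(f,c), conn(c,g)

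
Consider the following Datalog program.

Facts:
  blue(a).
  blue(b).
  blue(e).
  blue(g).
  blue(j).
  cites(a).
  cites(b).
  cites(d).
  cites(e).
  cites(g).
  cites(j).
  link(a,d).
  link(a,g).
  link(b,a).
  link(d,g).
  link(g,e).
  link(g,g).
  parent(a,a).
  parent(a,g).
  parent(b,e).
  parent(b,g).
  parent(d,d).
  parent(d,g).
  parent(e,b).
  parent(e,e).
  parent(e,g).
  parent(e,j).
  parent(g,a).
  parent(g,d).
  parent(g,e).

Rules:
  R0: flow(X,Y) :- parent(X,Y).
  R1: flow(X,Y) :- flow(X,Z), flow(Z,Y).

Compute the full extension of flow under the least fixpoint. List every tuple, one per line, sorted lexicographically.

flow(a,a)
flow(a,b)
flow(a,d)
flow(a,e)
flow(a,g)
flow(a,j)
flow(b,a)
flow(b,b)
flow(b,d)
flow(b,e)
flow(b,g)
flow(b,j)
flow(d,a)
flow(d,b)
flow(d,d)
flow(d,e)
flow(d,g)
flow(d,j)
flow(e,a)
flow(e,b)
flow(e,d)
flow(e,e)
flow(e,g)
flow(e,j)
flow(g,a)
flow(g,b)
flow(g,d)
flow(g,e)
flow(g,g)
flow(g,j)

round 1: derive flow(a,a) via R0 from parent(a,a)
round 1: derive flow(a,g) via R0 from parent(a,g)
round 1: derive flow(b,e) via R0 from parent(b,e)
round 1: derive flow(b,g) via R0 from parent(b,g)
round 1: derive flow(d,d) via R0 from parent(d,d)
round 1: derive flow(d,g) via R0 from parent(d,g)
round 1: derive flow(e,b) via R0 from parent(e,b)
round 1: derive flow(e,e) via R0 from parent(e,e)
round 1: derive flow(e,g) via R0 from parent(e,g)
round 1: derive flow(e,j) via R0 from parent(e,j)
round 1: derive flow(g,a) via R0 from parent(g,a)
round 1: derive flow(g,d) via R0 from parent(g,d)
round 1: derive flow(g,e) via R0 from parent(g,e)
round 2: derive flow(a,d) via R1 from flow(a,g), flow(g,d)
round 2: derive flow(a,e) via R1 from flow(a,g), flow(g,e)
round 2: derive flow(b,a) via R1 from flow(b,g), flow(g,a)
round 2: derive flow(b,b) via R1 from flow(b,e), flow(e,b)
round 2: derive flow(b,d) via R1 from flow(b,g), flow(g,d)
round 2: derive flow(b,j) via R1 from flow(b,e), flow(e,j)
round 2: derive flow(d,a) via R1 from flow(d,g), flow(g,a)
round 2: derive flow(d,e) via R1 from flow(d,g), flow(g,e)
round 2: derive flow(e,a) via R1 from flow(e,g), flow(g,a)
round 2: derive flow(e,d) via R1 from flow(e,g), flow(g,d)
round 2: derive flow(g,b) via R1 from flow(g,e), flow(e,b)
round 2: derive flow(g,g) via R1 from flow(g,a), flow(a,g)
round 2: derive flow(g,j) via R1 from flow(g,e), flow(e,j)
round 3: derive flow(a,b) via R1 from flow(a,e), flow(e,b)
round 3: derive flow(a,j) via R1 from flow(a,e), flow(e,j)
round 3: derive flow(d,b) via R1 from flow(d,e), flow(e,b)
round 3: derive flow(d,j) via R1 from flow(d,e), flow(e,j)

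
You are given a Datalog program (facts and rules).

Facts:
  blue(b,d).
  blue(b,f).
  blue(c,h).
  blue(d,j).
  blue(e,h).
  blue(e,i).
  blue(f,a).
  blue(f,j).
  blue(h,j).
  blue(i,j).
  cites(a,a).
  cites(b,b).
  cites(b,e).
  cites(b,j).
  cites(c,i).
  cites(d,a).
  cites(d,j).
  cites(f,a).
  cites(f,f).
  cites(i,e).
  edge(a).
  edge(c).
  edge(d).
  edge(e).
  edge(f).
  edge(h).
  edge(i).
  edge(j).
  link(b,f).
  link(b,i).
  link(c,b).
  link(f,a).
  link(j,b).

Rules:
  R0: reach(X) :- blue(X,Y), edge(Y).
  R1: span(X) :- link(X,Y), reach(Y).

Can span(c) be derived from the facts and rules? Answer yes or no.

yes

round 1: derive reach(b) via R0 from blue(b,d), edge(d)
round 1: derive reach(c) via R0 from blue(c,h), edge(h)
round 1: derive reach(d) via R0 from blue(d,j), edge(j)
round 1: derive reach(e) via R0 from blue(e,h), edge(h)
round 1: derive reach(f) via R0 from blue(f,a), edge(a)
round 1: derive reach(h) via R0 from blue(h,j), edge(j)
round 1: derive reach(i) via R0 from blue(i,j), edge(j)
round 2: derive span(b) via R1 from link(b,f), reach(f)
round 2: derive span(c) via R1 from link(c,b), reach(b)
round 2: derive span(j) via R1 from link(j,b), reach(b)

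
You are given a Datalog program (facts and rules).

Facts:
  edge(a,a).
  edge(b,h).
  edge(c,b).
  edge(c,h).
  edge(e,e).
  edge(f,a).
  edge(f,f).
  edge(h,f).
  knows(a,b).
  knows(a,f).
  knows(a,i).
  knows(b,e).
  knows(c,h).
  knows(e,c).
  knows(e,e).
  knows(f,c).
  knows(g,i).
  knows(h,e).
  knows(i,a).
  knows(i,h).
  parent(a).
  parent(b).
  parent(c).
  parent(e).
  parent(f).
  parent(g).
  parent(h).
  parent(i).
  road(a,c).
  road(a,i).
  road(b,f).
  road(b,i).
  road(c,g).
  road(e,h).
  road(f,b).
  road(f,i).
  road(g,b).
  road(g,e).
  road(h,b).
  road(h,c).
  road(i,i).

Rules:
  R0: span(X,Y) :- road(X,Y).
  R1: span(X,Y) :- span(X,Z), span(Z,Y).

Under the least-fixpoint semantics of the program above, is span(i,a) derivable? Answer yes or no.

round 1: derive span(a,c) via R0 from road(a,c)
round 1: derive span(a,i) via R0 from road(a,i)
round 1: derive span(b,f) via R0 from road(b,f)
round 1: derive span(b,i) via R0 from road(b,i)
round 1: derive span(c,g) via R0 from road(c,g)
round 1: derive span(e,h) via R0 from road(e,h)
round 1: derive span(f,b) via R0 from road(f,b)
round 1: derive span(f,i) via R0 from road(f,i)
round 1: derive span(g,b) via R0 from road(g,b)
round 1: derive span(g,e) via R0 from road(g,e)
round 1: derive span(h,b) via R0 from road(h,b)
round 1: derive span(h,c) via R0 from road(h,c)
round 1: derive span(i,i) via R0 from road(i,i)
round 2: derive span(a,g) via R1 from span(a,c), span(c,g)
round 2: derive span(b,b) via R1 from span(b,f), span(f,b)
round 2: derive span(c,b) via R1 from span(c,g), span(g,b)
round 2: derive span(c,e) via R1 from span(c,g), span(g,e)
round 2: derive span(e,b) via R1 from span(e,h), span(h,b)
round 2: derive span(e,c) via R1 from span(e,h), span(h,c)
round 2: derive span(f,f) via R1 from span(f,b), span(b,f)
round 2: derive span(g,f) via R1 from span(g,b), span(b,f)
round 2: derive span(g,h) via R1 from span(g,e), span(e,h)
round 2: derive span(g,i) via R1 from span(g,b), span(b,i)
round 2: derive span(h,f) via R1 from span(h,b), span(b,f)
round 2: derive span(h,g) via R1 from span(h,c), span(c,g)
round 2: derive span(h,i) via R1 from span(h,b), span(b,i)
round 3: derive span(a,b) via R1 from span(a,c), span(c,b)
round 3: derive span(a,e) via R1 from span(a,c), span(c,e)
round 3: derive span(a,f) via R1 from span(a,g), span(g,f)
round 3: derive span(a,h) via R1 from span(a,g), span(g,h)
round 3: derive span(c,c) via R1 from span(c,e), span(e,c)
round 3: derive span(c,f) via R1 from span(c,b), span(b,f)
round 3: derive span(c,h) via R1 from span(c,e), span(e,h)
round 3: derive span(c,i) via R1 from span(c,b), span(b,i)
round 3: derive span(e,e) via R1 from span(e,c), span(c,e)
round 3: derive span(e,f) via R1 from span(e,b), span(b,f)
round 3: derive span(e,g) via R1 from span(e,c), span(c,g)
round 3: derive span(e,i) via R1 from span(e,b), span(b,i)
round 3: derive span(g,c) via R1 from span(g,e), span(e,c)
round 3: derive span(g,g) via R1 from span(g,h), span(h,g)
round 3: derive span(h,e) via R1 from span(h,c), span(c,e)
round 3: derive span(h,h) via R1 from span(h,g), span(g,h)

no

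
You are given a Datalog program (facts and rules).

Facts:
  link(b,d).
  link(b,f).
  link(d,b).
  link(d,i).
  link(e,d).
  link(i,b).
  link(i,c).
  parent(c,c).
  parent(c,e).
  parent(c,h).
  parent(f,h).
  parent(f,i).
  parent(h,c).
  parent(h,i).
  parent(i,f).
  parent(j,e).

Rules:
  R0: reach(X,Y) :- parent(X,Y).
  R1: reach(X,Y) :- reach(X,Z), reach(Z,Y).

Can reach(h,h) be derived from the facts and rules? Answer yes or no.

round 1: derive reach(c,c) via R0 from parent(c,c)
round 1: derive reach(c,e) via R0 from parent(c,e)
round 1: derive reach(c,h) via R0 from parent(c,h)
round 1: derive reach(f,h) via R0 from parent(f,h)
round 1: derive reach(f,i) via R0 from parent(f,i)
round 1: derive reach(h,c) via R0 from parent(h,c)
round 1: derive reach(h,i) via R0 from parent(h,i)
round 1: derive reach(i,f) via R0 from parent(i,f)
round 1: derive reach(j,e) via R0 from parent(j,e)
round 2: derive reach(c,i) via R1 from reach(c,h), reach(h,i)
round 2: derive reach(f,c) via R1 from reach(f,h), reach(h,c)
round 2: derive reach(f,f) via R1 from reach(f,i), reach(i,f)
round 2: derive reach(h,e) via R1 from reach(h,c), reach(c,e)
round 2: derive reach(h,f) via R1 from reach(h,i), reach(i,f)
round 2: derive reach(h,h) via R1 from reach(h,c), reach(c,h)
round 2: derive reach(i,h) via R1 from reach(i,f), reach(f,h)
round 2: derive reach(i,i) via R1 from reach(i,f), reach(f,i)
round 3: derive reach(c,f) via R1 from reach(c,h), reach(h,f)
round 3: derive reach(f,e) via R1 from reach(f,c), reach(c,e)
round 3: derive reach(i,c) via R1 from reach(i,f), reach(f,c)
round 3: derive reach(i,e) via R1 from reach(i,h), reach(h,e)

yes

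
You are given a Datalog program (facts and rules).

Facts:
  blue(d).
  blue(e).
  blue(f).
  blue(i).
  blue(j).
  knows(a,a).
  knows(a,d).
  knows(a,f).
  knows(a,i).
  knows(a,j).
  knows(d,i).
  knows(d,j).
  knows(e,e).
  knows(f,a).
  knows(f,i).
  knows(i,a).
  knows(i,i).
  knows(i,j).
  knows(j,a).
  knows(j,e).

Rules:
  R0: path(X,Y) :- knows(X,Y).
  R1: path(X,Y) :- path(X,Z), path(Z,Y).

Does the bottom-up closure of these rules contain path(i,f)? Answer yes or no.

yes

round 1: derive path(a,a) via R0 from knows(a,a)
round 1: derive path(a,d) via R0 from knows(a,d)
round 1: derive path(a,f) via R0 from knows(a,f)
round 1: derive path(a,i) via R0 from knows(a,i)
round 1: derive path(a,j) via R0 from knows(a,j)
round 1: derive path(d,i) via R0 from knows(d,i)
round 1: derive path(d,j) via R0 from knows(d,j)
round 1: derive path(e,e) via R0 from knows(e,e)
round 1: derive path(f,a) via R0 from knows(f,a)
round 1: derive path(f,i) via R0 from knows(f,i)
round 1: derive path(i,a) via R0 from knows(i,a)
round 1: derive path(i,i) via R0 from knows(i,i)
round 1: derive path(i,j) via R0 from knows(i,j)
round 1: derive path(j,a) via R0 from knows(j,a)
round 1: derive path(j,e) via R0 from knows(j,e)
round 2: derive path(a,e) via R1 from path(a,j), path(j,e)
round 2: derive path(d,a) via R1 from path(d,i), path(i,a)
round 2: derive path(d,e) via R1 from path(d,j), path(j,e)
round 2: derive path(f,d) via R1 from path(f,a), path(a,d)
round 2: derive path(f,f) via R1 from path(f,a), path(a,f)
round 2: derive path(f,j) via R1 from path(f,a), path(a,j)
round 2: derive path(i,d) via R1 from path(i,a), path(a,d)
round 2: derive path(i,e) via R1 from path(i,j), path(j,e)
round 2: derive path(i,f) via R1 from path(i,a), path(a,f)
round 2: derive path(j,d) via R1 from path(j,a), path(a,d)
round 2: derive path(j,f) via R1 from path(j,a), path(a,f)
round 2: derive path(j,i) via R1 from path(j,a), path(a,i)
round 2: derive path(j,j) via R1 from path(j,a), path(a,j)
round 3: derive path(d,d) via R1 from path(d,a), path(a,d)
round 3: derive path(d,f) via R1 from path(d,a), path(a,f)
round 3: derive path(f,e) via R1 from path(f,a), path(a,e)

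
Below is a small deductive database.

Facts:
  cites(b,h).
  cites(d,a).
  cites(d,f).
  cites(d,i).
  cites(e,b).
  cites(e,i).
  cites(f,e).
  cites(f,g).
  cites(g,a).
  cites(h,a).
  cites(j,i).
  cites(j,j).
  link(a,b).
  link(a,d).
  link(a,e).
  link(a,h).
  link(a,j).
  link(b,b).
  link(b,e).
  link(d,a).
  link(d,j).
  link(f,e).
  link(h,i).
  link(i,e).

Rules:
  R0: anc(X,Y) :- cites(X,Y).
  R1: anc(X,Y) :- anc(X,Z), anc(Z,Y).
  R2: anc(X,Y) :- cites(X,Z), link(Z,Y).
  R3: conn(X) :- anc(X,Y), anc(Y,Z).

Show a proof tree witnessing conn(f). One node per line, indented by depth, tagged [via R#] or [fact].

round 1: derive anc(b,h) via R0 from cites(b,h)
round 1: derive anc(d,a) via R0 from cites(d,a)
round 1: derive anc(d,f) via R0 from cites(d,f)
round 1: derive anc(d,i) via R0 from cites(d,i)
round 1: derive anc(e,b) via R0 from cites(e,b)
round 1: derive anc(e,i) via R0 from cites(e,i)
round 1: derive anc(f,e) via R0 from cites(f,e)
round 1: derive anc(f,g) via R0 from cites(f,g)
round 1: derive anc(g,a) via R0 from cites(g,a)
round 1: derive anc(h,a) via R0 from cites(h,a)
round 1: derive anc(j,i) via R0 from cites(j,i)
round 1: derive anc(j,j) via R0 from cites(j,j)
round 1: derive anc(b,i) via R2 from cites(b,h), link(h,i)
round 1: derive anc(d,b) via R2 from cites(d,a), link(a,b)
round 1: derive anc(d,d) via R2 from cites(d,a), link(a,d)
round 1: derive anc(d,e) via R2 from cites(d,a), link(a,e)
round 1: derive anc(d,h) via R2 from cites(d,a), link(a,h)
round 1: derive anc(d,j) via R2 from cites(d,a), link(a,j)
round 1: derive anc(e,e) via R2 from cites(e,b), link(b,e)
round 1: derive anc(g,b) via R2 from cites(g,a), link(a,b)
round 1: derive anc(g,d) via R2 from cites(g,a), link(a,d)
round 1: derive anc(g,e) via R2 from cites(g,a), link(a,e)
round 1: derive anc(g,h) via R2 from cites(g,a), link(a,h)
round 1: derive anc(g,j) via R2 from cites(g,a), link(a,j)
round 1: derive anc(h,b) via R2 from cites(h,a), link(a,b)
round 1: derive anc(h,d) via R2 from cites(h,a), link(a,d)
round 1: derive anc(h,e) via R2 from cites(h,a), link(a,e)
round 1: derive anc(h,h) via R2 from cites(h,a), link(a,h)
round 1: derive anc(h,j) via R2 from cites(h,a), link(a,j)
round 1: derive anc(j,e) via R2 from cites(j,i), link(i,e)
round 2: derive anc(b,a) via R1 from anc(b,h), anc(h,a)
round 2: derive anc(b,b) via R1 from anc(b,h), anc(h,b)
round 2: derive anc(b,d) via R1 from anc(b,h), anc(h,d)
round 2: derive anc(b,e) via R1 from anc(b,h), anc(h,e)
round 2: derive anc(b,j) via R1 from anc(b,h), anc(h,j)
round 2: derive anc(d,g) via R1 from anc(d,f), anc(f,g)
round 2: derive anc(e,h) via R1 from anc(e,b), anc(b,h)
round 2: derive anc(f,a) via R1 from anc(f,g), anc(g,a)
round 2: derive anc(f,b) via R1 from anc(f,e), anc(e,b)
round 2: derive anc(f,d) via R1 from anc(f,g), anc(g,d)
round 2: derive anc(f,h) via R1 from anc(f,g), anc(g,h)
round 2: derive anc(f,i) via R1 from anc(f,e), anc(e,i)
round 2: derive anc(f,j) via R1 from anc(f,g), anc(g,j)
round 2: derive anc(g,f) via R1 from anc(g,d), anc(d,f)
round 2: derive anc(g,i) via R1 from anc(g,b), anc(b,i)
round 2: derive anc(h,f) via R1 from anc(h,d), anc(d,f)
round 2: derive anc(h,i) via R1 from anc(h,b), anc(b,i)
round 2: derive anc(j,b) via R1 from anc(j,e), anc(e,b)
round 2: derive conn(b) via R3 from anc(b,h), anc(h,a)
round 2: derive conn(d) via R3 from anc(d,b), anc(b,h)
round 2: derive conn(e) via R3 from anc(e,b), anc(b,h)
round 2: derive conn(f) via R3 from anc(f,e), anc(e,b)
round 2: derive conn(g) via R3 from anc(g,b), anc(b,h)
round 2: derive conn(h) via R3 from anc(h,b), anc(b,h)
round 2: derive conn(j) via R3 from anc(j,e), anc(e,b)
round 3: derive anc(b,f) via R1 from anc(b,d), anc(d,f)
round 3: derive anc(b,g) via R1 from anc(b,d), anc(d,g)
round 3: derive anc(e,a) via R1 from anc(e,b), anc(b,a)
round 3: derive anc(e,d) via R1 from anc(e,b), anc(b,d)
round 3: derive anc(e,f) via R1 from anc(e,h), anc(h,f)
round 3: derive anc(e,j) via R1 from anc(e,b), anc(b,j)
round 3: derive anc(f,f) via R1 from anc(f,d), anc(d,f)
round 3: derive anc(g,g) via R1 from anc(g,d), anc(d,g)
round 3: derive anc(h,g) via R1 from anc(h,d), anc(d,g)
round 3: derive anc(j,a) via R1 from anc(j,b), anc(b,a)
round 3: derive anc(j,d) via R1 from anc(j,b), anc(b,d)
round 3: derive anc(j,h) via R1 from anc(j,b), anc(b,h)
round 4: derive anc(e,g) via R1 from anc(e,b), anc(b,g)
round 4: derive anc(j,f) via R1 from anc(j,b), anc(b,f)
round 4: derive anc(j,g) via R1 from anc(j,b), anc(b,g)

conn(f)  [via R3]
  anc(f,e)  [via R0]
    cites(f,e)  [fact]
  anc(e,b)  [via R0]
    cites(e,b)  [fact]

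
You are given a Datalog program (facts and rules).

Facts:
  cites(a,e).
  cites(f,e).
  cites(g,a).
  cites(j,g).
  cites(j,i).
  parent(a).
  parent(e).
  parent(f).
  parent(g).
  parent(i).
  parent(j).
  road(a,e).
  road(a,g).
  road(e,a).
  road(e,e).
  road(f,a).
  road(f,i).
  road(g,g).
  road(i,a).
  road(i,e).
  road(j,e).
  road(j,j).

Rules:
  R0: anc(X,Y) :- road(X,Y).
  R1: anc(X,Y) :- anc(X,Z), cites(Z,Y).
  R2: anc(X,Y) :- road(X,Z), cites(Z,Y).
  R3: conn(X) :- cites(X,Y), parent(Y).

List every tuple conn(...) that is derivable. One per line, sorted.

conn(a)
conn(f)
conn(g)
conn(j)

round 1: derive conn(a) via R3 from cites(a,e), parent(e)
round 1: derive conn(f) via R3 from cites(f,e), parent(e)
round 1: derive conn(g) via R3 from cites(g,a), parent(a)
round 1: derive conn(j) via R3 from cites(j,g), parent(g)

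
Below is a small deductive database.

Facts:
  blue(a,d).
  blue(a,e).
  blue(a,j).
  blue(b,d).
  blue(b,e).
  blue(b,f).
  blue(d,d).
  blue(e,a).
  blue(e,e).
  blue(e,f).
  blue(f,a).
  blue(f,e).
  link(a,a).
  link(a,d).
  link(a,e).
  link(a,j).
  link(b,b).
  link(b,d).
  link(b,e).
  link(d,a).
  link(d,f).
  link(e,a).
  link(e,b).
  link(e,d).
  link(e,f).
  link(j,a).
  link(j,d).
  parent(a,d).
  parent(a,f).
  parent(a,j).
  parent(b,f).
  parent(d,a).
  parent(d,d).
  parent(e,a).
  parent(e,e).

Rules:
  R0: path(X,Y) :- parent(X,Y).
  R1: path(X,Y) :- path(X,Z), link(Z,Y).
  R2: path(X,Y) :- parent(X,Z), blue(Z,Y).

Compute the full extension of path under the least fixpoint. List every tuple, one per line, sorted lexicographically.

path(a,a)
path(a,b)
path(a,d)
path(a,e)
path(a,f)
path(a,j)
path(b,a)
path(b,b)
path(b,d)
path(b,e)
path(b,f)
path(b,j)
path(d,a)
path(d,b)
path(d,d)
path(d,e)
path(d,f)
path(d,j)
path(e,a)
path(e,b)
path(e,d)
path(e,e)
path(e,f)
path(e,j)

round 1: derive path(a,d) via R0 from parent(a,d)
round 1: derive path(a,f) via R0 from parent(a,f)
round 1: derive path(a,j) via R0 from parent(a,j)
round 1: derive path(b,f) via R0 from parent(b,f)
round 1: derive path(d,a) via R0 from parent(d,a)
round 1: derive path(d,d) via R0 from parent(d,d)
round 1: derive path(e,a) via R0 from parent(e,a)
round 1: derive path(e,e) via R0 from parent(e,e)
round 1: derive path(a,a) via R2 from parent(a,f), blue(f,a)
round 1: derive path(a,e) via R2 from parent(a,f), blue(f,e)
round 1: derive path(b,a) via R2 from parent(b,f), blue(f,a)
round 1: derive path(b,e) via R2 from parent(b,f), blue(f,e)
round 1: derive path(d,e) via R2 from parent(d,a), blue(a,e)
round 1: derive path(d,j) via R2 from parent(d,a), blue(a,j)
round 1: derive path(e,d) via R2 from parent(e,a), blue(a,d)
round 1: derive path(e,f) via R2 from parent(e,e), blue(e,f)
round 1: derive path(e,j) via R2 from parent(e,a), blue(a,j)
round 2: derive path(a,b) via R1 from path(a,e), link(e,b)
round 2: derive path(b,b) via R1 from path(b,e), link(e,b)
round 2: derive path(b,d) via R1 from path(b,a), link(a,d)
round 2: derive path(b,j) via R1 from path(b,a), link(a,j)
round 2: derive path(d,b) via R1 from path(d,e), link(e,b)
round 2: derive path(d,f) via R1 from path(d,d), link(d,f)
round 2: derive path(e,b) via R1 from path(e,e), link(e,b)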